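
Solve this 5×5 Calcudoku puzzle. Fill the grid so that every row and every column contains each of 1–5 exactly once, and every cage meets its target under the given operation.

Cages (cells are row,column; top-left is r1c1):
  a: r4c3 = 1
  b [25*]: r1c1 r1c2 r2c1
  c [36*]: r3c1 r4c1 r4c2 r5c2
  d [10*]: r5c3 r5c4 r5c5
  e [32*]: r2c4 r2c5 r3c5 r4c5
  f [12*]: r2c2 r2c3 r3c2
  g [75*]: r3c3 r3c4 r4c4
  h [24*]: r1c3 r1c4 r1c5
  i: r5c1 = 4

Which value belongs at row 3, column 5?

1

Cage b needs product 25, which forces r1c1 = 1.
The 3 cells of cage b must have product 25, leaving r1c2 = 5.
Cage b has product 25, which forces r2c1 = 5.
Cage e has product 32, which forces r2c4 = 4.
Cage g needs product 75, leaving r3c3 = 5.
Cage g needs product 75, which forces r3c4 = 3.
A is a freebie; hence r4c3 = 1.
Cage g needs product 75, so r4c4 = 5.
Cage i is a single given cell, which forces r5c1 = 4.
Column 3 already has 1; hence r5c3 = 2.
2 is placed in row 5, which forces r5c4 = 1.
Row 5 already has 1, which forces r5c5 = 5.
Column 4 already has 3, so r1c4 = 2.
Cage f needs product 12; hence r2c2 = 1.
2 is placed in column 3, leaving r2c3 = 3.
Row 2 now contains 1; hence r2c5 = 2.
4 is placed in column 1; hence r3c1 = 2.
Cage f needs product 12, which forces r3c2 = 4.
Row 3 now contains 4, so r3c5 = 1.
The 4 cells of cage c must have product 36; hence r4c1 = 3.
The 4 cells of cage c must have product 36, leaving r4c2 = 2.
Column 5 now contains 2; hence r4c5 = 4.
Row 5 already has 1; hence r5c2 = 3.
3 is placed in column 3, so r1c3 = 4.
4 is placed in column 5, which forces r1c5 = 3.
Filled in: 1 5 4 2 3 / 5 1 3 4 2 / 2 4 5 3 1 / 3 2 1 5 4 / 4 3 2 1 5.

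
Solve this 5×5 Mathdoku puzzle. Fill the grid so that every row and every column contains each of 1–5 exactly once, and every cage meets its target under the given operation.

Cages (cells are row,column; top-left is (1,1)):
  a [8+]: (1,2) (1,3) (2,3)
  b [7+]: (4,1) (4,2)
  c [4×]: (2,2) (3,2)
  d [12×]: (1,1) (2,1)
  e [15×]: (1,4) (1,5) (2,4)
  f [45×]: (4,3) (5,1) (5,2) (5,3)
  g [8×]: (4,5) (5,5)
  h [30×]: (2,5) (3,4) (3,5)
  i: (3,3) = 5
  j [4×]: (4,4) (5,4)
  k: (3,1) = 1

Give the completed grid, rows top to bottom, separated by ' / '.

3 2 4 5 1 / 4 1 2 3 5 / 1 4 5 2 3 / 2 5 3 1 4 / 5 3 1 4 2

Cage k is a single given cell, so (3,1) = 1.
Row 3 already has 1; hence (3,2) = 4.
I is a freebie; hence (3,3) = 5.
Cage f has product 45, leaving (4,3) = 3.
5 is placed in column 3, which forces (5,3) = 1.
1 is placed in row 5, so (5,4) = 4.
Row 5 now contains 4, leaving (5,5) = 2.
Cage a has sum 8; hence (1,2) = 2.
The 3 cells of cage a must have sum 8, which forces (1,3) = 4.
Column 2 now contains 4, which forces (2,2) = 1.
Cage a needs sum 8; hence (2,3) = 2.
The 3 cells of cage h must have product 30, which forces (2,5) = 5.
Cage h needs product 30, so (3,4) = 2.
Column 5 already has 2, so (3,5) = 3.
Column 2 already has 2, which forces (4,2) = 5.
Column 4 already has 4; hence (4,4) = 1.
Column 5 already has 2, which forces (4,5) = 4.
Column 2 now contains 5, so (5,2) = 3.
Row 1 now contains 4, leaving (1,1) = 3.
The 3 cells of cage e must have product 15, so (1,4) = 5.
Column 5 now contains 3, leaving (1,5) = 1.
Cage d's pair has product 12, which forces (2,1) = 4.
5 is placed in row 2, so (2,4) = 3.
Row 4 now contains 5, which forces (4,1) = 2.
Row 5 now contains 3, so (5,1) = 5.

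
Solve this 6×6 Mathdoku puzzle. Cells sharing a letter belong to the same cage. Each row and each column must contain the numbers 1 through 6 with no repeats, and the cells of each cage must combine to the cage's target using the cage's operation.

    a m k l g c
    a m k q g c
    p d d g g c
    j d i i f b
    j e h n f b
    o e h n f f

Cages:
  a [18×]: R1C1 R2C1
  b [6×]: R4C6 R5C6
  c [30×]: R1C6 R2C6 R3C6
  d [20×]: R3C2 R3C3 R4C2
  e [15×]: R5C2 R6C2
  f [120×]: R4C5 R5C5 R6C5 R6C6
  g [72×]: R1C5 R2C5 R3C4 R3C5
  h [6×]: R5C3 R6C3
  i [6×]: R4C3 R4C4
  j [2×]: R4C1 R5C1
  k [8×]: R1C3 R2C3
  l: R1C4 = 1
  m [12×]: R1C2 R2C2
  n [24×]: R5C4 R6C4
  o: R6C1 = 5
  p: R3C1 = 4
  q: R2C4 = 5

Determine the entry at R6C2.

3

L is a freebie; hence R1C4 = 1.
Q is a freebie, which forces R2C4 = 5.
P is a freebie, leaving R3C1 = 4.
Cage o is given; hence R6C1 = 5.
Row 6 already has 5, which forces R6C2 = 3.
Column 2 now contains 3; hence R5C2 = 5.
Column 2 now contains 5, leaving R3C2 = 1.
Cage d needs product 20, so R3C3 = 5.
Cage d has product 20, leaving R4C2 = 4.
Cage f needs product 120, which forces R4C5 = 5.
Cage c has product 30; hence R1C6 = 5.
In column 6, 4 can only go at R6C6, so R6C6 = 4.
The two cells of cage n must have product 24, leaving R5C4 = 4.
Row 6 now contains 4, which forces R6C4 = 6.
In row 4, 6 can only go at R4C6, so R4C6 = 6.
Cage b's pair has product 6, so R5C6 = 1.
Cage j needs two cells with product 2; hence R4C1 = 1.
Row 5 now contains 1, so R5C1 = 2.
The only place for 1 in row 2 is R2C5.
The 4 cells of cage g must have product 72, so R1C5 = 4.
Cage g has product 72; hence R3C4 = 3.
Cage g needs product 72, leaving R3C5 = 6.
3 is placed in row 3, leaving R3C6 = 2.
3 is placed in column 4, so R4C4 = 2.
Cage f has product 120, which forces R5C5 = 3.
1 is placed in column 5; hence R6C5 = 2.
Row 1 already has 4, leaving R1C3 = 2.
The two cells of cage k must have product 8, so R2C3 = 4.
Column 6 now contains 2; hence R2C6 = 3.
Row 4 now contains 2, so R4C3 = 3.
Row 5 already has 3, so R5C3 = 6.
2 is placed in row 6, so R6C3 = 1.
The two cells of cage a must have product 18, so R1C1 = 3.
Row 1 already has 2, which forces R1C2 = 6.
3 is placed in row 2, so R2C1 = 6.
The two cells of cage m must have product 12; hence R2C2 = 2.
Completed grid: 3 6 2 1 4 5 / 6 2 4 5 1 3 / 4 1 5 3 6 2 / 1 4 3 2 5 6 / 2 5 6 4 3 1 / 5 3 1 6 2 4.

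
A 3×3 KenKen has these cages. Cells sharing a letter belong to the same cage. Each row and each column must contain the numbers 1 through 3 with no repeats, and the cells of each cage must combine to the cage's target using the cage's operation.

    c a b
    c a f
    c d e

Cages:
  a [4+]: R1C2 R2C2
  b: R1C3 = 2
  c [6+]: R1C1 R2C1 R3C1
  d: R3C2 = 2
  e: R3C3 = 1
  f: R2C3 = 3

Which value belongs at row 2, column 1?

B is a freebie, which forces R1C3 = 2.
F is a freebie, which forces R2C3 = 3.
Cage d is given, leaving R3C2 = 2.
Cage e is given; hence R3C3 = 1.
Cage c needs sum 6, so R1C1 = 1.
Cage a needs two cells with sum 4; hence R1C2 = 3.
Cage c needs sum 6, leaving R2C1 = 2.
Row 2 now contains 3, leaving R2C2 = 1.
1 is placed in row 3; hence R3C1 = 3.
The full grid is 1 3 2 / 2 1 3 / 3 2 1.

2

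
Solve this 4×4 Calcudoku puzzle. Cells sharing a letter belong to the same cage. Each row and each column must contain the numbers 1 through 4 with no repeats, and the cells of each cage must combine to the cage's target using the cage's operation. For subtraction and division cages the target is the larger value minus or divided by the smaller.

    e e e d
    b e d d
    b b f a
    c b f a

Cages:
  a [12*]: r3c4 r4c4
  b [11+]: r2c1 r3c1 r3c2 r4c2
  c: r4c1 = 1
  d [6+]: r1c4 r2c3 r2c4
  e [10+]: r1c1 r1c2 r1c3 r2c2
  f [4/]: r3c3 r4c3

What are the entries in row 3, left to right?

2 3 1 4

Cage c is a single given cell; hence r4c1 = 1.
Row 4 already has 1, which forces r4c3 = 4.
Row 4 now contains 4; hence r4c4 = 3.
Column 3 now contains 4, which forces r3c3 = 1.
Column 4 now contains 3, leaving r3c4 = 4.
Row 4 now contains 3, leaving r4c2 = 2.
Cage b has sum 11; hence r2c1 = 4.
1 is placed in column 3, leaving r2c3 = 3.
The 4 cells of cage b must have sum 11, so r3c1 = 2.
4 is placed in row 3; hence r3c2 = 3.
Column 1 already has 2, which forces r1c1 = 3.
Cage e has sum 10; hence r1c2 = 4.
Column 3 now contains 3; hence r1c3 = 2.
Row 1 now contains 2; hence r1c4 = 1.
3 is placed in row 2, which forces r2c2 = 1.
1 is placed in column 4, leaving r2c4 = 2.
The full grid is 3 4 2 1 / 4 1 3 2 / 2 3 1 4 / 1 2 4 3.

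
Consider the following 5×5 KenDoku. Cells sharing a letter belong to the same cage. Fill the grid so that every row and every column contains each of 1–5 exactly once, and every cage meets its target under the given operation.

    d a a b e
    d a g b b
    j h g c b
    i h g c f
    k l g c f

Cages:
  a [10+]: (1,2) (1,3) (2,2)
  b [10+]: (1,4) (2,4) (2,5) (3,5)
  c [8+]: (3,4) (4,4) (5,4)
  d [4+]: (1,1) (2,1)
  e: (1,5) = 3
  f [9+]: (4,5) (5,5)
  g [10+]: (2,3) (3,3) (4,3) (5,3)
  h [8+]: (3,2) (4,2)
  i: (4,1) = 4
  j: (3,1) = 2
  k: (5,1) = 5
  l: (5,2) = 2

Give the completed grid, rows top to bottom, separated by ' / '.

1 4 5 2 3 / 3 1 4 5 2 / 2 5 3 4 1 / 4 3 2 1 5 / 5 2 1 3 4

Cage e is given, so (1,5) = 3.
J is a freebie, leaving (3,1) = 2.
I is a freebie, leaving (4,1) = 4.
Row 4 already has 4; hence (4,5) = 5.
Cage k is a single given cell, leaving (5,1) = 5.
Cage l is a single given cell; hence (5,2) = 2.
Column 5 already has 5, leaving (5,5) = 4.
Row 1 already has 3, leaving (1,1) = 1.
Cage d's pair has sum 4; hence (2,1) = 3.
Row 2 already has 3; hence (2,4) = 5.
Cage b needs sum 10, so (2,5) = 2.
The two cells of cage h must have sum 8, so (3,2) = 5.
Column 4 already has 5, leaving (3,4) = 4.
4 is placed in column 5, which forces (3,5) = 1.
Row 4 now contains 5, so (4,2) = 3.
Column 2 now contains 5; hence (1,2) = 4.
Cage a needs sum 10, leaving (1,3) = 5.
Column 4 already has 4, which forces (1,4) = 2.
Cage a has sum 10, leaving (2,2) = 1.
Cage g has sum 10, which forces (2,3) = 4.
1 is placed in row 3; hence (3,3) = 3.
Cage g needs sum 10; hence (4,3) = 2.
Cage c needs sum 8; hence (4,4) = 1.
Cage g needs sum 10, so (5,3) = 1.
The 3 cells of cage c must have sum 8, leaving (5,4) = 3.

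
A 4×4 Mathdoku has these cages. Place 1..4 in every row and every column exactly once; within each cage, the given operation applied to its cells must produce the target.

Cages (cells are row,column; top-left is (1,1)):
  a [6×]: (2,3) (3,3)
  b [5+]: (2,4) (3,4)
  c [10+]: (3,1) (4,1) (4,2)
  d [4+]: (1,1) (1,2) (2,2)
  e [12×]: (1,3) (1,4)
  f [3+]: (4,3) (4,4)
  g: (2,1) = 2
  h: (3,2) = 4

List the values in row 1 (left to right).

1 2 4 3

Cage d has sum 4, so (1,1) = 1.
The 3 cells of cage d must have sum 4, which forces (1,2) = 2.
G is a freebie, so (2,1) = 2.
Cage d needs sum 4; hence (2,2) = 1.
2 is placed in row 2, leaving (2,3) = 3.
Row 2 already has 3, which forces (2,4) = 4.
Cage h is given, leaving (3,2) = 4.
3 is placed in column 3, leaving (3,3) = 2.
2 is placed in column 1; hence (4,1) = 4.
4 is placed in column 2; hence (4,2) = 3.
Column 3 already has 2, leaving (4,3) = 1.
Row 4 now contains 1, which forces (4,4) = 2.
3 is placed in column 3, leaving (1,3) = 4.
4 is placed in column 4; hence (1,4) = 3.
Row 3 now contains 4, so (3,1) = 3.
The two cells of cage b must have sum 5; hence (3,4) = 1.
The full grid is 1 2 4 3 / 2 1 3 4 / 3 4 2 1 / 4 3 1 2.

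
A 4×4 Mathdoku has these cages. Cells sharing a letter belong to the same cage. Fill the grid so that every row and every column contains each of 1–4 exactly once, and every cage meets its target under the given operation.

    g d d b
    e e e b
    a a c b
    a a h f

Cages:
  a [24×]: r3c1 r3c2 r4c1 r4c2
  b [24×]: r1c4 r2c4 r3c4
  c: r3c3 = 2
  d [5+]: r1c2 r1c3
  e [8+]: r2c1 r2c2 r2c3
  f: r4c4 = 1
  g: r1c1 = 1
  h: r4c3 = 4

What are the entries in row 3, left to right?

Cage g is a single given cell; hence r1c1 = 1.
Cage c is given; hence r3c3 = 2.
Cage h is a single given cell, so r4c3 = 4.
Cage f is a single given cell, which forces r4c4 = 1.
Cage d's pair has sum 5; hence r1c2 = 2.
Column 3 now contains 4, which forces r1c3 = 3.
3 is placed in row 1, which forces r1c4 = 4.
Column 3 now contains 3, which forces r2c3 = 1.
The 4 cells of cage a must have product 24, which forces r3c1 = 4.
Cage a has product 24, which forces r3c2 = 1.
4 is placed in column 4; hence r3c4 = 3.
Column 2 now contains 2, leaving r4c2 = 3.
4 is placed in column 1, which forces r2c1 = 3.
3 is placed in column 2, so r2c2 = 4.
3 is placed in column 4, so r2c4 = 2.
Row 4 already has 3, so r4c1 = 2.
Completed grid: 1 2 3 4 / 3 4 1 2 / 4 1 2 3 / 2 3 4 1.

4 1 2 3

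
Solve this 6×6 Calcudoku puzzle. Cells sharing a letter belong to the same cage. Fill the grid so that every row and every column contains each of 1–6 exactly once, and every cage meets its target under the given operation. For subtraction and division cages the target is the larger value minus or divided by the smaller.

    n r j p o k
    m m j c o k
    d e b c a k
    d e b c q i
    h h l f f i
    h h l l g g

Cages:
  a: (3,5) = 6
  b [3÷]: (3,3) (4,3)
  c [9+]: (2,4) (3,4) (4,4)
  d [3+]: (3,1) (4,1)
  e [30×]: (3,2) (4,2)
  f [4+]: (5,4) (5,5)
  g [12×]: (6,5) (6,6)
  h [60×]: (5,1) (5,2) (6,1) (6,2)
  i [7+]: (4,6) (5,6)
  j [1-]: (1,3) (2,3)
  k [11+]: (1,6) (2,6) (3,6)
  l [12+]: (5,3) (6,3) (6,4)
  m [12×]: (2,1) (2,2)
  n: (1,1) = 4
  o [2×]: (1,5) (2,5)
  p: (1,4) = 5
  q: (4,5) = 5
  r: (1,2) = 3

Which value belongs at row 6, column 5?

Cage n is given, so (1,1) = 4.
Cage r is a single given cell; hence (1,2) = 3.
Cage p is given, so (1,4) = 5.
Cage a is a single given cell, which forces (3,5) = 6.
Cage q is a single given cell; hence (4,5) = 5.
Row 3 already has 6, so (3,2) = 5.
Row 4 now contains 5; hence (4,2) = 6.
Column 5 needs a 4, and only (6,5) is open for it.
The two cells of cage g must have product 12; hence (6,6) = 3.
In row 4, 4 can only go at (4,4), so (4,4) = 4.
Row 3 needs a 4, and only (3,6) is open for it.
In row 2, 4 can only go at (2,2), so (2,2) = 4.
Cage m's pair has product 12, leaving (2,1) = 3.
Row 2 now contains 3, so (2,4) = 2.
Row 2 already has 2, which forces (2,5) = 1.
Column 4 already has 2; hence (3,4) = 3.
3 is placed in column 4, so (5,4) = 1.
1 is placed in column 5, so (5,5) = 3.
Column 4 now contains 1, so (6,4) = 6.
Cage j needs two cells with difference 1, so (1,3) = 6.
1 is placed in column 5; hence (1,5) = 2.
2 is placed in row 1; hence (1,6) = 1.
Row 2 now contains 1; hence (2,3) = 5.
5 is placed in row 2, leaving (2,6) = 6.
Row 3 now contains 3, so (3,3) = 1.
The two cells of cage b must have quotient 3, leaving (4,3) = 3.
1 is placed in column 6, which forces (4,6) = 2.
The 4 cells of cage h must have product 60; hence (5,1) = 6.
1 is placed in row 5; hence (5,2) = 2.
Column 3 already has 5; hence (5,3) = 4.
6 is placed in column 6; hence (5,6) = 5.
Row 6 now contains 6; hence (6,1) = 5.
The 4 cells of cage h must have product 60, leaving (6,2) = 1.
Column 3 already has 1, leaving (6,3) = 2.
Row 3 already has 1, so (3,1) = 2.
Row 4 now contains 2, so (4,1) = 1.
Completed grid: 4 3 6 5 2 1 / 3 4 5 2 1 6 / 2 5 1 3 6 4 / 1 6 3 4 5 2 / 6 2 4 1 3 5 / 5 1 2 6 4 3.

4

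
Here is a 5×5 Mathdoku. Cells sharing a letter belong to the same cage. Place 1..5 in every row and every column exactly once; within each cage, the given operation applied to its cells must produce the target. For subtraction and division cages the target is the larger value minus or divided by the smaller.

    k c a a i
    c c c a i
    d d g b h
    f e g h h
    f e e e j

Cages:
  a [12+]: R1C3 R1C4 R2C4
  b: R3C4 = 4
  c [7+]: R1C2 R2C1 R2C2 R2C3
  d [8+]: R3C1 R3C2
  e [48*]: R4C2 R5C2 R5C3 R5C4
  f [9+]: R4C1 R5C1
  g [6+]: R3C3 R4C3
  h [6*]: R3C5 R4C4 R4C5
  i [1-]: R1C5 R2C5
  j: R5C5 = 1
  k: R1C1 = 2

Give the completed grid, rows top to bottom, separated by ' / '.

Cage k is a single given cell, which forces R1C1 = 2.
Cage c needs sum 7, which forces R1C2 = 1.
Cage b is a single given cell; hence R3C4 = 4.
J is a freebie, leaving R5C5 = 1.
The 3 cells of cage a must have sum 12, which forces R1C3 = 4.
Cage e has product 48, so R4C2 = 2.
The 3 cells of cage h must have product 6, which forces R4C4 = 1.
2 is placed in row 4, so R4C5 = 3.
3 is placed in column 5, which forces R1C5 = 5.
The 4 cells of cage c must have sum 7, so R2C1 = 1.
2 is placed in column 2, which forces R2C2 = 3.
Cage c needs sum 7, leaving R2C3 = 2.
Row 2 already has 3; hence R2C4 = 5.
Cage i needs two cells with difference 1, so R2C5 = 4.
3 is placed in column 2; hence R3C2 = 5.
Cage g needs two cells with sum 6; hence R3C3 = 1.
3 is placed in column 5, which forces R3C5 = 2.
Row 4 already has 1; hence R4C3 = 5.
Cage e has product 48; hence R5C2 = 4.
2 is placed in column 3; hence R5C3 = 3.
3 is placed in row 5, which forces R5C4 = 2.
Row 1 already has 5; hence R1C4 = 3.
Row 3 already has 5, so R3C1 = 3.
5 is placed in row 4, leaving R4C1 = 4.
Row 5 already has 4; hence R5C1 = 5.

2 1 4 3 5 / 1 3 2 5 4 / 3 5 1 4 2 / 4 2 5 1 3 / 5 4 3 2 1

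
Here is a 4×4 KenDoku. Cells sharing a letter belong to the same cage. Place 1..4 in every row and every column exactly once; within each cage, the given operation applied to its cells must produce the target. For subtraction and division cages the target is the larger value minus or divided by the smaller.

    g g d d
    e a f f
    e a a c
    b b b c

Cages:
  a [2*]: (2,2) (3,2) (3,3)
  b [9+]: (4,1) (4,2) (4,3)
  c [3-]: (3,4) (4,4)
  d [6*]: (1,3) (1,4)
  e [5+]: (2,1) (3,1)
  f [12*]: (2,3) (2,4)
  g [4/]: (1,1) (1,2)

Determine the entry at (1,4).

The 3 cells of cage a must have product 2, which forces (2,2) = 1.
Cage a has product 2; hence (3,2) = 2.
Cage a needs product 2, so (3,3) = 1.
Row 3 already has 1, which forces (3,4) = 4.
4 is placed in column 4, which forces (4,4) = 1.
Cage g needs two cells with quotient 4, so (1,1) = 1.
1 is placed in column 2, leaving (1,2) = 4.
The two cells of cage e must have sum 5, which forces (2,1) = 2.
The two cells of cage f must have product 12, leaving (2,3) = 4.
4 is placed in column 4; hence (2,4) = 3.
Row 3 already has 4, so (3,1) = 3.
Column 1 already has 3; hence (4,1) = 4.
Column 2 now contains 4, leaving (4,2) = 3.
3 is placed in row 4, which forces (4,3) = 2.
2 is placed in column 3; hence (1,3) = 3.
3 is placed in column 4, so (1,4) = 2.
Completed grid: 1 4 3 2 / 2 1 4 3 / 3 2 1 4 / 4 3 2 1.

2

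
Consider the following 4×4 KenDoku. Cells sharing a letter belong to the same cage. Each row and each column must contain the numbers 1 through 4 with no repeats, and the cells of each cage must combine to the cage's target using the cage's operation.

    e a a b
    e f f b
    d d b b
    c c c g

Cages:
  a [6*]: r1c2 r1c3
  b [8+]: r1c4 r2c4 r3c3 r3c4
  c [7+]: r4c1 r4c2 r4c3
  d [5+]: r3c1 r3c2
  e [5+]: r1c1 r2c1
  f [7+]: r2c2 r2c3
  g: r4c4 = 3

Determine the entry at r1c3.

Cage g is a single given cell, so r4c4 = 3.
The 4 cells of cage b must have sum 8, so r3c3 = 1.
In row 3, 4 can only go at r3c4, so r3c4 = 4.
Row 1 needs a 4, and only r1c1 is open for it.
Cage e's pair has sum 5, so r2c1 = 1.
Row 2 already has 1, so r2c4 = 2.
1 is placed in column 1; hence r4c1 = 2.
Row 4 already has 2, which forces r4c3 = 4.
Column 4 now contains 2; hence r1c4 = 1.
Cage f's pair has sum 7; hence r2c2 = 4.
Column 3 now contains 4; hence r2c3 = 3.
Column 1 already has 2, so r3c1 = 3.
The two cells of cage d must have sum 5, which forces r3c2 = 2.
4 is placed in row 4, which forces r4c2 = 1.
Column 2 now contains 2, which forces r1c2 = 3.
3 is placed in column 3, so r1c3 = 2.
Completed grid: 4 3 2 1 / 1 4 3 2 / 3 2 1 4 / 2 1 4 3.

2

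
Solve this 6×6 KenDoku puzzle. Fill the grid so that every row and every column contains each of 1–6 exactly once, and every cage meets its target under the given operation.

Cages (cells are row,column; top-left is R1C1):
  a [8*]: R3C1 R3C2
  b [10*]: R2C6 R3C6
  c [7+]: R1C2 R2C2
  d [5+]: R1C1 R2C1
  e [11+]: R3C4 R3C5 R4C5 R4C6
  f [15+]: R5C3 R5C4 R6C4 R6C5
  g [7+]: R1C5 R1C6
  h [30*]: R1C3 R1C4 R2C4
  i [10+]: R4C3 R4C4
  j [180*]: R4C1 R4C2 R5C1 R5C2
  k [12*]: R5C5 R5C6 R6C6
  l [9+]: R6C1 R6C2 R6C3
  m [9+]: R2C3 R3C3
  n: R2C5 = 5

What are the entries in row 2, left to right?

4 1 6 3 5 2

N is a freebie, which forces R2C5 = 5.
Row 2 already has 5, which forces R2C6 = 2.
Column 6 now contains 2, so R3C6 = 5.
Row 3 needs a 3, and only R3C3 is open for it.
Column 3 now contains 3, which forces R2C3 = 6.
Column 3 now contains 6, which forces R4C3 = 4.
Row 4 already has 4; hence R4C4 = 6.
The 3 cells of cage h must have product 30, leaving R2C4 = 3.
Column 4 already has 6, leaving R3C4 = 1.
Cage e has sum 11, so R3C5 = 6.
In column 3, 1 can only go at R6C3, so R6C3 = 1.
Column 2 needs a 1, and only R2C2 is open for it.
Cage d needs two cells with sum 5, which forces R1C1 = 1.
The two cells of cage c must have sum 7, which forces R1C2 = 6.
1 is placed in row 2; hence R2C1 = 4.
4 is placed in column 1, leaving R3C1 = 2.
Row 3 now contains 2; hence R3C2 = 4.
Cage j has product 180, which forces R5C1 = 6.
The only place for 2 in row 4 is R4C2.
The only place for 5 in row 4 is R4C1.
Cage j needs product 180, so R5C2 = 3.
5 is placed in column 1, which forces R6C1 = 3.
Cage l has sum 9, so R6C2 = 5.
Row 6 now contains 5, so R6C4 = 2.
Row 6 already has 3, so R6C5 = 4.
Row 6 now contains 4, so R6C6 = 6.
The 3 cells of cage h must have product 30, which forces R1C3 = 2.
Column 4 now contains 2; hence R1C4 = 5.
4 is placed in column 5; hence R1C5 = 3.
The two cells of cage g must have sum 7, so R1C6 = 4.
Column 5 already has 3, leaving R4C5 = 1.
Row 4 now contains 1; hence R4C6 = 3.
The 4 cells of cage f must have sum 15, leaving R5C3 = 5.
Column 4 now contains 2, so R5C4 = 4.
Cage k needs product 12, leaving R5C5 = 2.
The 3 cells of cage k must have product 12, which forces R5C6 = 1.
The full grid is 1 6 2 5 3 4 / 4 1 6 3 5 2 / 2 4 3 1 6 5 / 5 2 4 6 1 3 / 6 3 5 4 2 1 / 3 5 1 2 4 6.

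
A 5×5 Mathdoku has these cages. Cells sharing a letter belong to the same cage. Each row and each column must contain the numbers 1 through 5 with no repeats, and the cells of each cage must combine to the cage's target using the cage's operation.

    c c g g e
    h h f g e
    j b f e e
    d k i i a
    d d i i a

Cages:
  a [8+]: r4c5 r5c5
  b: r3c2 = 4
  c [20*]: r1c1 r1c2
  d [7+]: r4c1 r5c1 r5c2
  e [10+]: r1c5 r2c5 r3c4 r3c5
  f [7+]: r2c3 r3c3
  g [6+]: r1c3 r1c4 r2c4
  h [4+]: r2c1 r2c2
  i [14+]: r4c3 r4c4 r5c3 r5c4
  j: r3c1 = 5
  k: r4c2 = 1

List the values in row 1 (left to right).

4 5 3 1 2

Cage j is a single given cell, which forces r3c1 = 5.
Cage b is given, which forces r3c2 = 4.
K is a freebie; hence r4c2 = 1.
5 is placed in column 1, leaving r1c1 = 4.
Column 2 now contains 4, which forces r1c2 = 5.
The two cells of cage h must have sum 4, which forces r2c1 = 1.
Column 2 now contains 1, leaving r2c2 = 3.
3 is placed in row 2, which forces r2c4 = 2.
Column 1 already has 1, which forces r5c1 = 3.
Column 2 now contains 3; hence r5c2 = 2.
3 is placed in row 5, so r5c5 = 5.
5 is placed in column 5, which forces r2c5 = 4.
Column 1 now contains 3; hence r4c1 = 2.
5 is placed in column 5; hence r4c5 = 3.
4 is placed in row 2; hence r2c3 = 5.
Cage f needs two cells with sum 7; hence r3c3 = 2.
Cage e has sum 10; hence r3c4 = 3.
Row 3 already has 2, leaving r3c5 = 1.
Column 3 now contains 5, so r4c3 = 4.
4 is placed in row 4; hence r4c4 = 5.
4 is placed in column 3, which forces r5c3 = 1.
Row 5 now contains 1; hence r5c4 = 4.
1 is placed in column 3, which forces r1c3 = 3.
3 is placed in column 4, which forces r1c4 = 1.
1 is placed in column 5; hence r1c5 = 2.
Completed grid: 4 5 3 1 2 / 1 3 5 2 4 / 5 4 2 3 1 / 2 1 4 5 3 / 3 2 1 4 5.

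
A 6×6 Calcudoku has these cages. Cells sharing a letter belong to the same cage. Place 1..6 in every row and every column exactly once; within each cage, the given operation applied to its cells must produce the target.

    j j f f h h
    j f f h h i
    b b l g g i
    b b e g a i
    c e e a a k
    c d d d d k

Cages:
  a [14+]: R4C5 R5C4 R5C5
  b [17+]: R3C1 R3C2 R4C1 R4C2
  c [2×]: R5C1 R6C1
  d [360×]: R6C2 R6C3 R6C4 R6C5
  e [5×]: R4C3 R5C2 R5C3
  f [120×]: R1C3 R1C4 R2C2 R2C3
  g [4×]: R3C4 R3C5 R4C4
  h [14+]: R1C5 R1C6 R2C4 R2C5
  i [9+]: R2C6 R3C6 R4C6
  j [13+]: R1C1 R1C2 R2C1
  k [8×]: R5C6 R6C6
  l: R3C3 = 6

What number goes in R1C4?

4

Cage l is a single given cell, leaving R3C3 = 6.
Cage e needs product 5; hence R4C3 = 1.
1 is placed in row 4, leaving R4C4 = 2.
The 3 cells of cage e must have product 5, leaving R5C2 = 1.
Cage e has product 5; hence R5C3 = 5.
Cage g needs product 4, which forces R3C4 = 1.
Cage g has product 4, which forces R3C5 = 2.
1 is placed in row 5; hence R5C1 = 2.
2 is placed in row 5, leaving R5C6 = 4.
Cage c needs two cells with product 2, leaving R6C1 = 1.
Column 6 now contains 4, which forces R6C6 = 2.
Cage i needs sum 9; hence R2C6 = 1.
Cage a needs sum 14, so R4C5 = 5.
Row 4 already has 5, which forces R4C6 = 3.
Cage h has sum 14, so R1C5 = 1.
3 is placed in column 6, which forces R3C6 = 5.
Column 6 now contains 5, which forces R1C6 = 6.
Row 2 needs a 6, and only R2C1 is open for it.
The 4 cells of cage b must have sum 17, which forces R3C1 = 3.
Cage b needs sum 17, which forces R3C2 = 4.
Column 1 already has 6, so R4C1 = 4.
The 4 cells of cage b must have sum 17, so R4C2 = 6.
Column 1 now contains 4; hence R1C1 = 5.
Cage j needs sum 13, which forces R1C2 = 2.
Cage f has product 120, which forces R2C2 = 5.
Cage f needs product 120, so R2C3 = 2.
Column 2 now contains 5; hence R6C2 = 3.
Row 6 already has 3, so R6C3 = 4.
Row 6 now contains 4, leaving R6C5 = 6.
Column 3 now contains 4; hence R1C3 = 3.
The 4 cells of cage f must have product 120, which forces R1C4 = 4.
Column 4 now contains 4, which forces R2C4 = 3.
Row 2 now contains 3, so R2C5 = 4.
Cage a needs sum 14, leaving R5C4 = 6.
Column 5 already has 6, leaving R5C5 = 3.
6 is placed in row 6, leaving R6C4 = 5.
Completed grid: 5 2 3 4 1 6 / 6 5 2 3 4 1 / 3 4 6 1 2 5 / 4 6 1 2 5 3 / 2 1 5 6 3 4 / 1 3 4 5 6 2.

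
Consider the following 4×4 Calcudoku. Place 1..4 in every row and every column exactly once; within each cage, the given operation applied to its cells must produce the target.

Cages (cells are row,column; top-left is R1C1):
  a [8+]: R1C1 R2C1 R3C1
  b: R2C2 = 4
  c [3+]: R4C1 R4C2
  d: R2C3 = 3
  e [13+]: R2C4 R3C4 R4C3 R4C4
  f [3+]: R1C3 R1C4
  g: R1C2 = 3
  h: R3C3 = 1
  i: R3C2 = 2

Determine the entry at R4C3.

4

Cage g is a single given cell, so R1C2 = 3.
Cage b is given; hence R2C2 = 4.
D is a freebie, leaving R2C3 = 3.
Row 2 now contains 3; hence R2C4 = 2.
I is a freebie, leaving R3C2 = 2.
Cage h is a single given cell, so R3C3 = 1.
Column 2 now contains 2; hence R4C2 = 1.
The 4 cells of cage e must have sum 13, which forces R4C3 = 4.
2 is placed in column 4, which forces R4C4 = 3.
Cage a has sum 8; hence R1C1 = 4.
1 is placed in column 3; hence R1C3 = 2.
2 is placed in column 4, leaving R1C4 = 1.
Row 2 now contains 3, leaving R2C1 = 1.
Cage a needs sum 8, so R3C1 = 3.
3 is placed in column 4; hence R3C4 = 4.
Row 4 now contains 1, so R4C1 = 2.
The full grid is 4 3 2 1 / 1 4 3 2 / 3 2 1 4 / 2 1 4 3.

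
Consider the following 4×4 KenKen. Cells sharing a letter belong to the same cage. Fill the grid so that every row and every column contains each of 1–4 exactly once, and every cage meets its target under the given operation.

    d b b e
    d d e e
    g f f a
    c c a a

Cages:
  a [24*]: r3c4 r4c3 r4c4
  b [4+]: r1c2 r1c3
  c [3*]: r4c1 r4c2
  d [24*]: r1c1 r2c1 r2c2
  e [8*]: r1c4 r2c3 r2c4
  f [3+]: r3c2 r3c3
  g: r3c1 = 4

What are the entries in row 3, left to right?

Cage g is a single given cell; hence r3c1 = 4.
Cage d needs product 24; hence r2c2 = 4.
Cage e has product 8, leaving r1c4 = 4.
The 3 cells of cage a must have product 24; hence r4c3 = 4.
In row 1, 2 can only go at r1c1, so r1c1 = 2.
Column 1 now contains 2, leaving r2c1 = 3.
Column 1 now contains 3, which forces r4c1 = 1.
Row 4 already has 1; hence r4c2 = 3.
3 is placed in row 4, leaving r4c4 = 2.
Column 2 already has 3, so r1c2 = 1.
Cage b's pair has sum 4, so r1c3 = 3.
The 3 cells of cage e must have product 8, leaving r2c3 = 2.
Column 4 already has 2, leaving r2c4 = 1.
Column 2 now contains 1, so r3c2 = 2.
Column 3 already has 2; hence r3c3 = 1.
Column 4 already has 2, which forces r3c4 = 3.
Completed grid: 2 1 3 4 / 3 4 2 1 / 4 2 1 3 / 1 3 4 2.

4 2 1 3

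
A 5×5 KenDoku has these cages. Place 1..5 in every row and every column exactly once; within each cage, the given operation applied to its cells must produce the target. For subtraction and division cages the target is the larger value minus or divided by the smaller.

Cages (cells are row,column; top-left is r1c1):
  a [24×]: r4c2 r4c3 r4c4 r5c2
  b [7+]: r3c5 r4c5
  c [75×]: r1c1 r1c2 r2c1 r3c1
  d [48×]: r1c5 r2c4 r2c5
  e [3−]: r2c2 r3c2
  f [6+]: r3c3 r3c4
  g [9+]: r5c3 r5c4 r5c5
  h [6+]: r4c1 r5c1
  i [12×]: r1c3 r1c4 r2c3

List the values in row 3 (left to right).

The 4 cells of cage c must have product 75; hence r1c2 = 5.
Cage d needs product 48, leaving r1c5 = 4.
The 3 cells of cage d must have product 48, which forces r2c4 = 4.
Cage d needs product 48, so r2c5 = 3.
Cage i has product 12, so r1c3 = 3.
The 3 cells of cage i must have product 12; hence r1c4 = 2.
Cage e needs two cells with difference 3; hence r2c2 = 1.
Cage i needs product 12; hence r2c3 = 2.
The two cells of cage e must have difference 3, leaving r3c2 = 4.
Row 1 now contains 3, which forces r1c1 = 1.
Row 2 already has 1, leaving r2c1 = 5.
Cage c has product 75, which forces r3c1 = 3.
Cage a has product 24; hence r4c3 = 4.
Cage a needs product 24, so r4c4 = 1.
Cage g has sum 9, leaving r5c4 = 3.
Cage f's pair has sum 6; hence r3c3 = 1.
Column 4 now contains 1, leaving r3c4 = 5.
5 is placed in row 3; hence r3c5 = 2.
Row 4 now contains 4, leaving r4c1 = 2.
Cage a needs product 24, which forces r4c2 = 3.
Column 5 now contains 2, so r4c5 = 5.
The two cells of cage h must have sum 6, leaving r5c1 = 4.
Row 5 already has 3, leaving r5c2 = 2.
Column 3 now contains 1, which forces r5c3 = 5.
5 is placed in column 5; hence r5c5 = 1.
Filled in: 1 5 3 2 4 / 5 1 2 4 3 / 3 4 1 5 2 / 2 3 4 1 5 / 4 2 5 3 1.

3 4 1 5 2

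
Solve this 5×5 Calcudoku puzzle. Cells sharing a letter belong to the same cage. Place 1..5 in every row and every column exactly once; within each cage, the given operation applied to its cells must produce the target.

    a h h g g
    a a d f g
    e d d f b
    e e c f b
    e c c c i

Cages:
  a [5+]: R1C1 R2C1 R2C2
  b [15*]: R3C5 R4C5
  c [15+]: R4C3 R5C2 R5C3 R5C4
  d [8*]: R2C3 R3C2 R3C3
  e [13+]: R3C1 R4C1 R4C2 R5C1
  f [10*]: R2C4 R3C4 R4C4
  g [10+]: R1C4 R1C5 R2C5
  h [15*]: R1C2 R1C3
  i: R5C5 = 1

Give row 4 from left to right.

Cage i is given, which forces R5C5 = 1.
The only place for 3 in row 2 is R2C1.
Cage a needs sum 5, so R1C1 = 1.
Row 1 now contains 1, which forces R1C4 = 4.
Row 1 already has 4, which forces R1C5 = 2.
Cage a has sum 5; hence R2C2 = 1.
Cage g needs sum 10; hence R2C5 = 4.
Cage d needs product 8, which forces R3C3 = 1.
Cage e has sum 13, leaving R4C2 = 2.
Row 2 already has 4, so R2C3 = 2.
2 is placed in row 2, so R2C4 = 5.
Column 2 now contains 2, which forces R3C2 = 4.
5 is placed in column 4, which forces R3C4 = 2.
Cage f has product 10, so R4C4 = 1.
2 is placed in column 4; hence R5C4 = 3.
2 is placed in row 3, leaving R3C1 = 5.
Row 3 already has 5, leaving R3C5 = 3.
Cage e needs sum 13, so R4C1 = 4.
Cage c has sum 15, so R4C3 = 3.
Column 5 now contains 3, which forces R4C5 = 5.
Cage e has sum 13, which forces R5C1 = 2.
Row 5 already has 3; hence R5C2 = 5.
Cage c has sum 15, leaving R5C3 = 4.
5 is placed in column 2; hence R1C2 = 3.
Column 3 now contains 3, which forces R1C3 = 5.
The full grid is 1 3 5 4 2 / 3 1 2 5 4 / 5 4 1 2 3 / 4 2 3 1 5 / 2 5 4 3 1.

4 2 3 1 5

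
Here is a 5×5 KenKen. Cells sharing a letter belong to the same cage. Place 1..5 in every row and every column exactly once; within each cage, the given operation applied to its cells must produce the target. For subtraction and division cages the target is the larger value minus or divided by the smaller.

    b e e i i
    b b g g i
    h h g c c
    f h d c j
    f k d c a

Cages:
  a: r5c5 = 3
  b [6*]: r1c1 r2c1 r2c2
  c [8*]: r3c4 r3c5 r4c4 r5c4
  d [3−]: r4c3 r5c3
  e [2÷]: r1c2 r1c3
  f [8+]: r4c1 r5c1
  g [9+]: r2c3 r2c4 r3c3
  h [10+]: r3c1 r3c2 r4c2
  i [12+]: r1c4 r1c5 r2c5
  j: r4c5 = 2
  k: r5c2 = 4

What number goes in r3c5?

1

Cage c needs product 8, leaving r3c5 = 1.
Cage j is given, so r4c5 = 2.
Cage k is given, leaving r5c2 = 4.
Cage a is given; hence r5c5 = 3.
The 3 cells of cage i must have sum 12, so r1c4 = 3.
The two cells of cage f must have sum 8, leaving r4c1 = 3.
3 is placed in row 5, leaving r5c1 = 5.
Cage b has product 6, so r2c2 = 3.
Column 2 already has 3, leaving r3c2 = 5.
Column 2 now contains 5; hence r4c2 = 1.
1 is placed in row 4, leaving r4c4 = 4.
Column 2 now contains 1, so r1c2 = 2.
Cage h has sum 10, leaving r3c1 = 4.
Column 4 now contains 4, so r3c4 = 2.
4 is placed in row 4; hence r4c3 = 5.
Cage d needs two cells with difference 3; hence r5c3 = 2.
Cage c needs product 8, so r5c4 = 1.
Row 1 already has 2, which forces r1c1 = 1.
Row 1 already has 1, which forces r1c3 = 4.
4 is placed in row 1, so r1c5 = 5.
The 3 cells of cage b must have product 6, which forces r2c1 = 2.
Cage g has sum 9, leaving r2c3 = 1.
Column 4 already has 1, leaving r2c4 = 5.
Column 5 already has 5, which forces r2c5 = 4.
2 is placed in row 3, so r3c3 = 3.
Filled in: 1 2 4 3 5 / 2 3 1 5 4 / 4 5 3 2 1 / 3 1 5 4 2 / 5 4 2 1 3.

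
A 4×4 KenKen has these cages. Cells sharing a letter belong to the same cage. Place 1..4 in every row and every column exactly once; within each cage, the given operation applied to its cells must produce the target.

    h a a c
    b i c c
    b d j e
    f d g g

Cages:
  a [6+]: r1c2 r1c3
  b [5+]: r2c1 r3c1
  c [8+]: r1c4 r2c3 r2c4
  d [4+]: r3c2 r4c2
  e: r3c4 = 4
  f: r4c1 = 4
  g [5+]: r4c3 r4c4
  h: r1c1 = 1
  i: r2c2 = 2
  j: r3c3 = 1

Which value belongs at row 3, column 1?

2

Cage h is a single given cell; hence r1c1 = 1.
Cage i is given, leaving r2c2 = 2.
Cage j is a single given cell, so r3c3 = 1.
Cage e is given; hence r3c4 = 4.
F is a freebie, so r4c1 = 4.
Column 2 already has 2, which forces r1c2 = 4.
Cage a's pair has sum 6, so r1c3 = 2.
Cage c needs sum 8, which forces r1c4 = 3.
Column 1 already has 4; hence r2c1 = 3.
The 3 cells of cage c must have sum 8, leaving r2c3 = 4.
The 3 cells of cage c must have sum 8, which forces r2c4 = 1.
Cage b's pair has sum 5, leaving r3c1 = 2.
1 is placed in row 3, so r3c2 = 3.
The two cells of cage d must have sum 4, leaving r4c2 = 1.
2 is placed in column 3, leaving r4c3 = 3.
Column 4 now contains 3, so r4c4 = 2.
Completed grid: 1 4 2 3 / 3 2 4 1 / 2 3 1 4 / 4 1 3 2.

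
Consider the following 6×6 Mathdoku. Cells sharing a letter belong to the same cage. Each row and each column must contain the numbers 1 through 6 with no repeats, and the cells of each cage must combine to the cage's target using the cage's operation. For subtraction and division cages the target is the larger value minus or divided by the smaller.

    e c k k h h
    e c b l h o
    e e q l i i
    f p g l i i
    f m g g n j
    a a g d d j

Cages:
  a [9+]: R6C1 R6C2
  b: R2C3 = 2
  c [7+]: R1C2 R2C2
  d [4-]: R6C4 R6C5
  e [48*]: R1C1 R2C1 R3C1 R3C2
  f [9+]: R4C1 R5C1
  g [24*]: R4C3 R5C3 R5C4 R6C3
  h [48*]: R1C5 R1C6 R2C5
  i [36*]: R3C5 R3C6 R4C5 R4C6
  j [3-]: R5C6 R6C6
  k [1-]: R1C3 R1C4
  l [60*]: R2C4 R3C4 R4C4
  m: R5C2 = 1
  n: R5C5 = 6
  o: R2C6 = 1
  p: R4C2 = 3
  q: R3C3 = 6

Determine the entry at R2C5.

B is a freebie, which forces R2C3 = 2.
O is a freebie, leaving R2C6 = 1.
Q is a freebie; hence R3C3 = 6.
Cage p is given; hence R4C2 = 3.
Cage m is given, leaving R5C2 = 1.
N is a freebie, leaving R5C5 = 6.
Cage c needs two cells with sum 7; hence R1C2 = 2.
Row 1 already has 2, so R1C5 = 3.
Cage c's pair has sum 7, leaving R2C2 = 5.
6 is placed in column 5, which forces R2C5 = 4.
2 is placed in column 2; hence R3C2 = 4.
Cage i needs product 36, which forces R4C6 = 6.
Cage g has product 24, which forces R5C4 = 2.
Column 2 already has 4, leaving R6C2 = 6.
Column 6 now contains 6, so R1C6 = 4.
Cage l needs product 60, which forces R2C4 = 3.
The 3 cells of cage l must have product 60, leaving R3C4 = 5.
The 4 cells of cage i must have product 36, leaving R3C6 = 3.
Cage l has product 60, which forces R4C4 = 4.
Cage j's pair has difference 3, which forces R5C6 = 5.
Cage a's pair has sum 9, leaving R6C1 = 3.
Column 4 already has 5, which forces R6C4 = 1.
1 is placed in row 6, leaving R6C5 = 5.
Cage j needs two cells with difference 3, which forces R6C6 = 2.
Row 1 already has 4, which forces R1C1 = 1.
Row 1 already has 4, which forces R1C3 = 5.
Column 4 already has 5; hence R1C4 = 6.
Row 2 now contains 3, so R2C1 = 6.
Cage e has product 48, so R3C1 = 2.
Row 3 already has 2, which forces R3C5 = 1.
4 is placed in row 4, so R4C1 = 5.
4 is placed in row 4, which forces R4C3 = 1.
Column 5 already has 1; hence R4C5 = 2.
Row 5 now contains 5, so R5C1 = 4.
Cage g has product 24; hence R5C3 = 3.
1 is placed in row 6, which forces R6C3 = 4.
Filled in: 1 2 5 6 3 4 / 6 5 2 3 4 1 / 2 4 6 5 1 3 / 5 3 1 4 2 6 / 4 1 3 2 6 5 / 3 6 4 1 5 2.

4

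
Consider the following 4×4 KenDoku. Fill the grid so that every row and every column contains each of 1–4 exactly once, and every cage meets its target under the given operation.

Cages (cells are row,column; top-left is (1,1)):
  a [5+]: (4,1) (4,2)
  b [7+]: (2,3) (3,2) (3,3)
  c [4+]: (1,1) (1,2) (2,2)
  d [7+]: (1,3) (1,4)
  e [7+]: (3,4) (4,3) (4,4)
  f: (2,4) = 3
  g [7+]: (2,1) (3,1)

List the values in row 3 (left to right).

Cage c needs sum 4, which forces (1,1) = 1.
Cage c needs sum 4, so (1,2) = 2.
The 3 cells of cage c must have sum 4, leaving (2,2) = 1.
Cage f is a single given cell, which forces (2,4) = 3.
The two cells of cage d must have sum 7, so (1,3) = 3.
3 is placed in column 4; hence (1,4) = 4.
3 is placed in row 2; hence (2,1) = 4.
Cage b has sum 7, leaving (2,3) = 2.
Cage g needs two cells with sum 7; hence (3,1) = 3.
Cage b needs sum 7, leaving (3,2) = 4.
The 3 cells of cage b must have sum 7, so (3,3) = 1.
Row 3 now contains 1, so (3,4) = 2.
The two cells of cage a must have sum 5, leaving (4,1) = 2.
The two cells of cage a must have sum 5; hence (4,2) = 3.
Column 3 already has 1, which forces (4,3) = 4.
2 is placed in column 4, so (4,4) = 1.
The full grid is 1 2 3 4 / 4 1 2 3 / 3 4 1 2 / 2 3 4 1.

3 4 1 2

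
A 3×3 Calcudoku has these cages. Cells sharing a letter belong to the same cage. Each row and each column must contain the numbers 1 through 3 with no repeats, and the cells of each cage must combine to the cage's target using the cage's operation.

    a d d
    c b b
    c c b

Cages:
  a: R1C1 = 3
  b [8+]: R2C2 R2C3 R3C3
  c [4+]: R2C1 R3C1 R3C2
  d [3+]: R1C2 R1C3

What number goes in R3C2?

Cage a is given, which forces R1C1 = 3.
The 3 cells of cage c must have sum 4, leaving R2C1 = 1.
Cage b has sum 8; hence R2C2 = 3.
Cage b has sum 8, which forces R2C3 = 2.
The 3 cells of cage c must have sum 4, leaving R3C1 = 2.
Cage c has sum 4, so R3C2 = 1.
Cage b has sum 8; hence R3C3 = 3.
1 is placed in column 2, so R1C2 = 2.
2 is placed in column 3, so R1C3 = 1.
The full grid is 3 2 1 / 1 3 2 / 2 1 3.

1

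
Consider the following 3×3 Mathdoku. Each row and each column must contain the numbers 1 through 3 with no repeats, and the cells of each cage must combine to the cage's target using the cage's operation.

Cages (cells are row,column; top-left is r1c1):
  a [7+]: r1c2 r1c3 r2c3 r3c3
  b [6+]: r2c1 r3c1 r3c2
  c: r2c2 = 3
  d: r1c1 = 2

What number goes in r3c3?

1

D is a freebie, leaving r1c1 = 2.
Cage a has sum 7, leaving r1c2 = 1.
2 is placed in row 1, so r1c3 = 3.
C is a freebie, so r2c2 = 3.
3 is placed in column 2, which forces r3c2 = 2.
2 is placed in row 3; hence r3c3 = 1.
3 is placed in row 2; hence r2c1 = 1.
1 is placed in column 3, leaving r2c3 = 2.
Row 3 now contains 1, leaving r3c1 = 3.
Completed grid: 2 1 3 / 1 3 2 / 3 2 1.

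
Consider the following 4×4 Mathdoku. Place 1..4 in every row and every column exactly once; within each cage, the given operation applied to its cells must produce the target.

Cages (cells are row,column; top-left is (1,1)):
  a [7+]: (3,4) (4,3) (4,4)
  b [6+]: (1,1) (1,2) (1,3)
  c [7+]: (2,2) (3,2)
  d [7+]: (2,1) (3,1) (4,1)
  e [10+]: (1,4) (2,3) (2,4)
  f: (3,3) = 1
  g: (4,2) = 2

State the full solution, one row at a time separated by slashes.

3 1 2 4 / 1 3 4 2 / 2 4 1 3 / 4 2 3 1

Cage f is given, which forces (3,3) = 1.
Cage g is given, leaving (4,2) = 2.
Cage a needs sum 7, so (4,4) = 1.
Cage d has sum 7, leaving (2,1) = 1.
Cage d needs sum 7; hence (3,1) = 2.
Row 3 now contains 2, which forces (3,4) = 3.
1 is placed in row 4, so (4,1) = 4.
Row 4 already has 4, which forces (4,3) = 3.
Column 1 already has 2, which forces (1,1) = 3.
Cage b has sum 6, leaving (1,2) = 1.
Column 3 already has 3; hence (1,3) = 2.
Column 4 now contains 3; hence (1,4) = 4.
Cage c needs two cells with sum 7; hence (2,2) = 3.
Column 3 already has 3, leaving (2,3) = 4.
Cage e has sum 10; hence (2,4) = 2.
Row 3 now contains 3, leaving (3,2) = 4.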